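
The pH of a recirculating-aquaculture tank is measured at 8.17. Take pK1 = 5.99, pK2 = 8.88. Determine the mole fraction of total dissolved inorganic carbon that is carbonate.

α₂ = 0.162

α₂ = 1 / (1 + [H⁺]/K2 + [H⁺]²/(K1K2)) = 1 / (1 + 10^+0.71 + 10^-1.47)
   = 1 / (1 + 5.1286 + 0.033884) = 1/6.1625 = 0.1623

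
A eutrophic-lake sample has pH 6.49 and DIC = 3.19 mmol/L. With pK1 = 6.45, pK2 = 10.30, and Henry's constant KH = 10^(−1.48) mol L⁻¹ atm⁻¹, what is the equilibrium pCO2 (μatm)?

α₀ = 1 / (1 + K1/[H⁺] + K1K2/[H⁺]²) = 1 / (1 + 10^+0.04 + 10^-3.77)
   = 1 / (1 + 1.0965 + 0.00016982) = 1/2.0966 = 0.4770
[CO2*] = α₀ × DIC = 0.4770 × 3.19 = 1.521 mmol/L
pCO2 = [CO2*]/KH = 1.521×10^-3 / 3.311×10^-2 = 4.59×10^4 μatm

pCO2 = 4.59×10^4 μatm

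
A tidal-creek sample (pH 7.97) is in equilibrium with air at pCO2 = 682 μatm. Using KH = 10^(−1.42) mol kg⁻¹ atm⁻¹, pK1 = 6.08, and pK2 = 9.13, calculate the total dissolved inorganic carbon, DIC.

[CO2*] = KH · pCO2 = 10^(−1.42) × 682×10^-6 = 2.593×10^-5 mol/kg
α₀ = 1/(1 + K1/[H⁺] + K1K2/[H⁺]²) = 1/(1 + 10^+1.89 + 10^+0.73) = 0.01191
DIC = [CO2*]/α₀ = 2.593×10^-5 / 0.01191 = 2.18 mmol/kg

DIC = 2.18 mmol/kg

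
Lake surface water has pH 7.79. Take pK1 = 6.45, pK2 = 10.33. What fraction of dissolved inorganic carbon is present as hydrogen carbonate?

α₁ = 1 / (1 + [H⁺]/K1 + K2/[H⁺]) = 1 / (1 + 10^-1.34 + 10^-2.54)
   = 1 / (1 + 0.045709 + 0.0028840) = 1/1.0486 = 0.9537

α₁ = 0.954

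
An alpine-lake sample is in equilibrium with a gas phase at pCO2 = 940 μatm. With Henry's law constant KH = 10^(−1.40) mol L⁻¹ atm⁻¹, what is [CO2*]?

[CO2*] = 37.4 μmol/L

KH = 10^(−1.40) = 3.981×10^-2 mol L⁻¹ atm⁻¹
[CO2*] = KH · pCO2 = 3.981×10^-2 × 940×10^-6 atm = 3.74×10^-5 mol/L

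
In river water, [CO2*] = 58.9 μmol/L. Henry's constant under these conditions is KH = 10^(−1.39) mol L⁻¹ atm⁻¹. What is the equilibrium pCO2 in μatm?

KH = 10^(−1.39) = 4.074×10^-2 mol L⁻¹ atm⁻¹
pCO2 = [CO2*]/KH = 58.9×10^-6 / 4.074×10^-2 = 1.45×10^-3 atm = 1450 μatm

pCO2 = 1450 μatm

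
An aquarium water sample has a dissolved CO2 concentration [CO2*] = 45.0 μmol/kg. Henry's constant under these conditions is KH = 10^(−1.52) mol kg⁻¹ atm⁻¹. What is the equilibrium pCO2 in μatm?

pCO2 = 1490 μatm

KH = 10^(−1.52) = 3.020×10^-2 mol kg⁻¹ atm⁻¹
pCO2 = [CO2*]/KH = 45.0×10^-6 / 3.020×10^-2 = 1.49×10^-3 atm = 1490 μatm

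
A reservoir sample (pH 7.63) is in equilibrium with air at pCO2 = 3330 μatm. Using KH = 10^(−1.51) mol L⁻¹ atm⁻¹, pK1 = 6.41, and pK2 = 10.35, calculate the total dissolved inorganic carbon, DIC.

[CO2*] = KH · pCO2 = 10^(−1.51) × 3330×10^-6 = 1.029×10^-4 mol/L
α₀ = 1/(1 + K1/[H⁺] + K1K2/[H⁺]²) = 1/(1 + 10^+1.22 + 10^-1.50) = 0.05673
DIC = [CO2*]/α₀ = 1.029×10^-4 / 0.05673 = 1.81 mmol/L

DIC = 1.81 mmol/L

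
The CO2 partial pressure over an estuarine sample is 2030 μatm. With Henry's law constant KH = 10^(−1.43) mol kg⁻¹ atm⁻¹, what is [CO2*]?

KH = 10^(−1.43) = 3.715×10^-2 mol kg⁻¹ atm⁻¹
[CO2*] = KH · pCO2 = 3.715×10^-2 × 2030×10^-6 atm = 7.54×10^-5 mol/kg

[CO2*] = 75.4 μmol/kg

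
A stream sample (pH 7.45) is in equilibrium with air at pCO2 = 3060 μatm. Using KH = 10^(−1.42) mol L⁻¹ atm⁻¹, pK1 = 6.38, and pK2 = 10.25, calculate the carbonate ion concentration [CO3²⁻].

[CO3²⁻] = 2.17 μmol/L

[CO2*] = KH · pCO2 = 10^(−1.42) × 3060×10^-6 = 1.163×10^-4 mol/L
α₀ = 1/(1 + K1/[H⁺] + K1K2/[H⁺]²) = 1/(1 + 10^+1.07 + 10^-1.73) = 0.07832
DIC = [CO2*]/α₀ = 1.163×10^-4 / 0.07832 = 1.485 mmol/L
[CO3²⁻] = α₂·DIC; α₂ = 0.001458, so [CO3²⁻] = 0.001458 × 1.485 = 0.00217 mmol/L = 2.17 μmol/L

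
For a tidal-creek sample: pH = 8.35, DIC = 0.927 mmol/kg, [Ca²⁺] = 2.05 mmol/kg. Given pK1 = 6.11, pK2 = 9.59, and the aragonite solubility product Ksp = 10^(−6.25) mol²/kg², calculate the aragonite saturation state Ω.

α₂ = 1 / (1 + [H⁺]/K2 + [H⁺]²/(K1K2)) = 1 / (1 + 10^+1.24 + 10^-1.00)
   = 1 / (1 + 17.378 + 0.10000) = 1/18.478 = 0.05412
[CO3²⁻] = α₂ × DIC = 0.05412 × 0.927 = 0.05017 mmol/kg
Ksp = 10^(−6.25) = 5.623×10^-7
Ω = [Ca²⁺][CO3²⁻]/Ksp = (2.05×10^-3)(5.017×10^-5) / 5.623×10^-7 = 0.183

Ω = 0.183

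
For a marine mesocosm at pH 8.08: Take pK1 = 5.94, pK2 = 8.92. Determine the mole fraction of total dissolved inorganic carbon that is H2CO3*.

α₀ = 0.00629

α₀ = 1 / (1 + K1/[H⁺] + K1K2/[H⁺]²) = 1 / (1 + 10^+2.14 + 10^+1.30)
   = 1 / (1 + 138.04 + 19.953) = 1/158.99 = 0.006290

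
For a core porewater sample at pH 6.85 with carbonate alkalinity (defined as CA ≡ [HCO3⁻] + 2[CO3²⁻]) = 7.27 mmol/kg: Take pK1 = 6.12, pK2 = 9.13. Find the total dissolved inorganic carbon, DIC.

CA = [HCO3⁻] + 2[CO3²⁻] = (α₁ + 2α₂)·DIC
At pH 6.85: [H⁺]/K1 = 10^-0.73 = 0.18621, K2/[H⁺] = 10^-2.28 = 0.0052481
α₁ = 1/(1 + 0.18621 + 0.0052481) = 1/1.1915 = 0.8393; α₂ = α₁·K2/[H⁺] = 0.004405
α₁ + 2α₂ = 0.8481
DIC = CA / (α₁ + 2α₂) = 7.27 / 0.8481 = 8.57 mmol/kg

DIC = 8.57 mmol/kg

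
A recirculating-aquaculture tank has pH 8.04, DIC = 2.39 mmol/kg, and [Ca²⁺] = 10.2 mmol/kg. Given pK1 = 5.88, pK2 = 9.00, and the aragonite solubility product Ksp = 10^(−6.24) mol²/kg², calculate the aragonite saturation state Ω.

α₂ = 1 / (1 + [H⁺]/K2 + [H⁺]²/(K1K2)) = 1 / (1 + 10^+0.96 + 10^-1.20)
   = 1 / (1 + 9.1201 + 0.063096) = 1/10.183 = 0.09820
[CO3²⁻] = α₂ × DIC = 0.09820 × 2.39 = 0.2347 mmol/kg
Ksp = 10^(−6.24) = 5.754×10^-7
Ω = [Ca²⁺][CO3²⁻]/Ksp = (10.2×10^-3)(2.347×10^-4) / 5.754×10^-7 = 4.16

Ω = 4.16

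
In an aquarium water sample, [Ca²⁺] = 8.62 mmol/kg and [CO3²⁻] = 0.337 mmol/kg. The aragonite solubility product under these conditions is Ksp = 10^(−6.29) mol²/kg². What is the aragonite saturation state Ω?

Ksp = 10^(−6.29) = 5.129×10^-7
Ω = [Ca²⁺][CO3²⁻]/Ksp = (8.62×10^-3)(0.337×10^-3) / 5.129×10^-7 = 5.66

Ω = 5.66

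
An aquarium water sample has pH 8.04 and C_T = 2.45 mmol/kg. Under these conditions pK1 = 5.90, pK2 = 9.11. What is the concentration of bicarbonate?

α₁ = 1 / (1 + [H⁺]/K1 + K2/[H⁺]) = 1 / (1 + 10^-2.14 + 10^-1.07)
   = 1 / (1 + 0.0072444 + 0.085114) = 1/1.0924 = 0.9155
[HCO3⁻] = α₁ × DIC = 0.9155 × 2.45 = 2.24 mmol/kg

[HCO3⁻] = 2.24 mmol/kg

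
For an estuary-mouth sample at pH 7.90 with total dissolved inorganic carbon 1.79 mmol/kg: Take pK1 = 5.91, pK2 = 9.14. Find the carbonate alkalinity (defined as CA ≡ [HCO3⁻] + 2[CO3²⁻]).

CA = 1.87 mmol/kg

CA = [HCO3⁻] + 2[CO3²⁻] = (α₁ + 2α₂)·DIC
At pH 7.90: [H⁺]/K1 = 10^-1.99 = 0.010233, K2/[H⁺] = 10^-1.24 = 0.057544
α₁ = 1/(1 + 0.010233 + 0.057544) = 1/1.0678 = 0.9365; α₂ = α₁·K2/[H⁺] = 0.05389
α₁ + 2α₂ = 1.0443
CA = 1.0443 × 1.79 = 1.87 mmol/kg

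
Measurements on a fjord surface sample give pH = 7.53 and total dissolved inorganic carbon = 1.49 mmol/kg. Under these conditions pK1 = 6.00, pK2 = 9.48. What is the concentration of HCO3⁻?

α₁ = 1 / (1 + [H⁺]/K1 + K2/[H⁺]) = 1 / (1 + 10^-1.53 + 10^-1.95)
   = 1 / (1 + 0.029512 + 0.011220) = 1/1.0407 = 0.9609
[HCO3⁻] = α₁ × DIC = 0.9609 × 1.49 = 1.43 mmol/kg

[HCO3⁻] = 1.43 mmol/kg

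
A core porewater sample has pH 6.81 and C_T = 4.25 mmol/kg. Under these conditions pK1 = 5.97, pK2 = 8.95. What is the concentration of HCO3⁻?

[HCO3⁻] = 3.69 mmol/kg

α₁ = 1 / (1 + [H⁺]/K1 + K2/[H⁺]) = 1 / (1 + 10^-0.84 + 10^-2.14)
   = 1 / (1 + 0.14454 + 0.0072444) = 1/1.1518 = 0.8682
[HCO3⁻] = α₁ × DIC = 0.8682 × 4.25 = 3.69 mmol/kg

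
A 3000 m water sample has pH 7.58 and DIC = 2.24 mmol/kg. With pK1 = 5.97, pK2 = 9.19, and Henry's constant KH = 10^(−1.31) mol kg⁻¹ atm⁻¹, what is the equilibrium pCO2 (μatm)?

α₀ = 1 / (1 + K1/[H⁺] + K1K2/[H⁺]²) = 1 / (1 + 10^+1.61 + 10^+0.00)
   = 1 / (1 + 40.738 + 1.0000) = 1/42.738 = 0.02340
[CO2*] = α₀ × DIC = 0.02340 × 2.24 = 0.05241 mmol/kg
pCO2 = [CO2*]/KH = 5.241×10^-5 / 4.898×10^-2 = 1070 μatm

pCO2 = 1070 μatm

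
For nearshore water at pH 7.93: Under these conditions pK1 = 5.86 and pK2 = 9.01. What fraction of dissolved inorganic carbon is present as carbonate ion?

α₂ = 1 / (1 + [H⁺]/K2 + [H⁺]²/(K1K2)) = 1 / (1 + 10^+1.08 + 10^-0.99)
   = 1 / (1 + 12.023 + 0.10233) = 1/13.125 = 0.07619

α₂ = 0.0762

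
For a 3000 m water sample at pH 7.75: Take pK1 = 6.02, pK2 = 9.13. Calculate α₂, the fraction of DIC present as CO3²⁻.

α₂ = 0.0393

α₂ = 1 / (1 + [H⁺]/K2 + [H⁺]²/(K1K2)) = 1 / (1 + 10^+1.38 + 10^-0.35)
   = 1 / (1 + 23.988 + 0.44668) = 1/25.435 = 0.03932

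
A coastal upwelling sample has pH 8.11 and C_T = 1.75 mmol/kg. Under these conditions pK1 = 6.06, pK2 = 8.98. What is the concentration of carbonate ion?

α₂ = 1 / (1 + [H⁺]/K2 + [H⁺]²/(K1K2)) = 1 / (1 + 10^+0.87 + 10^-1.18)
   = 1 / (1 + 7.4131 + 0.066069) = 1/8.4792 = 0.1179
[CO3²⁻] = α₂ × DIC = 0.1179 × 1.75 = 0.206 mmol/kg

[CO3²⁻] = 0.206 mmol/kg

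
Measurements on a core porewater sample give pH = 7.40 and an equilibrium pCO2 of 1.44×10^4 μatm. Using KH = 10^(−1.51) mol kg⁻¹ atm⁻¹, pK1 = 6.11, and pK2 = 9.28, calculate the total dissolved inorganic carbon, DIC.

[CO2*] = KH · pCO2 = 10^(−1.51) × 1.44×10^4×10^-6 = 4.450×10^-4 mol/kg
α₀ = 1/(1 + K1/[H⁺] + K1K2/[H⁺]²) = 1/(1 + 10^+1.29 + 10^-0.59) = 0.04818
DIC = [CO2*]/α₀ = 4.450×10^-4 / 0.04818 = 9.24 mmol/kg

DIC = 9.24 mmol/kg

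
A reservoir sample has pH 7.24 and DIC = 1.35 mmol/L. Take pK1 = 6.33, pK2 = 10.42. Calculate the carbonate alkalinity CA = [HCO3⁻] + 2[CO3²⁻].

CA = [HCO3⁻] + 2[CO3²⁻] = (α₁ + 2α₂)·DIC
At pH 7.24: [H⁺]/K1 = 10^-0.91 = 0.12303, K2/[H⁺] = 10^-3.18 = 0.00066069
α₁ = 1/(1 + 0.12303 + 0.00066069) = 1/1.1237 = 0.8899; α₂ = α₁·K2/[H⁺] = 0.0005880
α₁ + 2α₂ = 0.8911
CA = 0.8911 × 1.35 = 1.20 mmol/L

CA = 1.20 mmol/L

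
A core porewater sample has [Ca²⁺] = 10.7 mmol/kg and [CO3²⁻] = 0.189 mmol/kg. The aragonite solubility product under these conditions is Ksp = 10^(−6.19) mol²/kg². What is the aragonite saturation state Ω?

Ω = 3.13

Ksp = 10^(−6.19) = 6.457×10^-7
Ω = [Ca²⁺][CO3²⁻]/Ksp = (10.7×10^-3)(0.189×10^-3) / 6.457×10^-7 = 3.13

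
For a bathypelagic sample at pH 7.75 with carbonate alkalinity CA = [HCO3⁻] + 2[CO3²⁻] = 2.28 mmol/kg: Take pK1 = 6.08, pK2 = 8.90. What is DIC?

DIC = 2.18 mmol/kg

CA = [HCO3⁻] + 2[CO3²⁻] = (α₁ + 2α₂)·DIC
At pH 7.75: [H⁺]/K1 = 10^-1.67 = 0.021380, K2/[H⁺] = 10^-1.15 = 0.070795
α₁ = 1/(1 + 0.021380 + 0.070795) = 1/1.0922 = 0.9156; α₂ = α₁·K2/[H⁺] = 0.06482
α₁ + 2α₂ = 1.0452
DIC = CA / (α₁ + 2α₂) = 2.28 / 1.0452 = 2.18 mmol/kg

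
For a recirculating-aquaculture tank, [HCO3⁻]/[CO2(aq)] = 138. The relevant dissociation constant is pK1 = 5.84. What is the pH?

From K1 = [H⁺][HCO3⁻]/[CO2(aq)]:  pH = pK1 + log₁₀([HCO3⁻]/[CO2(aq)])
log₁₀(138) = +2.140
pH = 5.84 + (+2.140) = 7.98

pH = 7.98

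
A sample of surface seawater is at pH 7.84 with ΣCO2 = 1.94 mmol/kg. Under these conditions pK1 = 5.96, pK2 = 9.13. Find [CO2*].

[CO2*] = 0.0240 mmol/kg

α₀ = 1 / (1 + K1/[H⁺] + K1K2/[H⁺]²) = 1 / (1 + 10^+1.88 + 10^+0.59)
   = 1 / (1 + 75.858 + 3.8905) = 1/80.748 = 0.01238
[CO2*] = α₀ × DIC = 0.01238 × 1.94 = 0.0240 mmol/kg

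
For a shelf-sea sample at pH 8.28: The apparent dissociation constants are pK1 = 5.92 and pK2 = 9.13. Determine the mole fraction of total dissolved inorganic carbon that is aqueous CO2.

α₀ = 0.00381

α₀ = 1 / (1 + K1/[H⁺] + K1K2/[H⁺]²) = 1 / (1 + 10^+2.36 + 10^+1.51)
   = 1 / (1 + 229.09 + 32.359) = 1/262.45 = 0.003810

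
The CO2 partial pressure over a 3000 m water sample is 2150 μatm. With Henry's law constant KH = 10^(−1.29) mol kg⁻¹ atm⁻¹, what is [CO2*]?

[CO2*] = 110 μmol/kg

KH = 10^(−1.29) = 5.129×10^-2 mol kg⁻¹ atm⁻¹
[CO2*] = KH · pCO2 = 5.129×10^-2 × 2150×10^-6 atm = 1.10×10^-4 mol/kg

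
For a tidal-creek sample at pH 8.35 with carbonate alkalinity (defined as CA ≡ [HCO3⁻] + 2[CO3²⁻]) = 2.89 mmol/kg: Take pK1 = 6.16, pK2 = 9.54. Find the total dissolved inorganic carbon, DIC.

CA = [HCO3⁻] + 2[CO3²⁻] = (α₁ + 2α₂)·DIC
At pH 8.35: [H⁺]/K1 = 10^-2.19 = 0.0064565, K2/[H⁺] = 10^-1.19 = 0.064565
α₁ = 1/(1 + 0.0064565 + 0.064565) = 1/1.0710 = 0.9337; α₂ = α₁·K2/[H⁺] = 0.06028
α₁ + 2α₂ = 1.0543
DIC = CA / (α₁ + 2α₂) = 2.89 / 1.0543 = 2.74 mmol/kg

DIC = 2.74 mmol/kg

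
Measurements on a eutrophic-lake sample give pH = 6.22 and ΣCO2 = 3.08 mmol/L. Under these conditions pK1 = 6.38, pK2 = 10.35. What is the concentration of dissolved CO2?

α₀ = 1 / (1 + K1/[H⁺] + K1K2/[H⁺]²) = 1 / (1 + 10^-0.16 + 10^-4.29)
   = 1 / (1 + 0.69183 + 5.1286×10^-5) = 1/1.6919 = 0.5911
[CO2*] = α₀ × DIC = 0.5911 × 3.08 = 1.82 mmol/L

[CO2*] = 1.82 mmol/L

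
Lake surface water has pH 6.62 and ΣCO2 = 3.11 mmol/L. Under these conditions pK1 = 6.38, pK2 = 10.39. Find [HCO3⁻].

[HCO3⁻] = 1.97 mmol/L

α₁ = 1 / (1 + [H⁺]/K1 + K2/[H⁺]) = 1 / (1 + 10^-0.24 + 10^-3.77)
   = 1 / (1 + 0.57544 + 0.00016982) = 1/1.5756 = 0.6347
[HCO3⁻] = α₁ × DIC = 0.6347 × 3.11 = 1.97 mmol/L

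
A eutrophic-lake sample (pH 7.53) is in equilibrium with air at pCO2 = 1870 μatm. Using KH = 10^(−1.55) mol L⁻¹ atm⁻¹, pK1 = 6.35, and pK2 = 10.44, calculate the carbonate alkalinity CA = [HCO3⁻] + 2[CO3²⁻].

CA = 0.800 mmol/L

[CO2*] = KH · pCO2 = 10^(−1.55) × 1870×10^-6 = 5.270×10^-5 mol/L
α₀ = 1/(1 + K1/[H⁺] + K1K2/[H⁺]²) = 1/(1 + 10^+1.18 + 10^-1.73) = 0.06190
DIC = [CO2*]/α₀ = 5.270×10^-5 / 0.06190 = 0.8514 mmol/L
CA = (α₁ + 2α₂)·DIC = (0.9369 + 2×0.001153) × 0.8514 = 0.800 mmol/L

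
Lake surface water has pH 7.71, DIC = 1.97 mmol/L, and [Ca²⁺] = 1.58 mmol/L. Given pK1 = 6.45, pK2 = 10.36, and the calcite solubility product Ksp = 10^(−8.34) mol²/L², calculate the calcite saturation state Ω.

α₂ = 1 / (1 + [H⁺]/K2 + [H⁺]²/(K1K2)) = 1 / (1 + 10^+2.65 + 10^+1.39)
   = 1 / (1 + 446.68 + 24.547) = 1/472.23 = 0.002118
[CO3²⁻] = α₂ × DIC = 0.002118 × 1.97 = 0.004172 mmol/L = 4.172 μmol/L
Ksp = 10^(−8.34) = 4.571×10^-9
Ω = [Ca²⁺][CO3²⁻]/Ksp = (1.58×10^-3)(4.172×10^-6) / 4.571×10^-9 = 1.44

Ω = 1.44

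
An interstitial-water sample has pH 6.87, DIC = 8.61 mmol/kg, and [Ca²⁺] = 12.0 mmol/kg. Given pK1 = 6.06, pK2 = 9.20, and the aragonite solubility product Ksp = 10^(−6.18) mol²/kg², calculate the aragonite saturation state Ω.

Ω = 0.631

α₂ = 1 / (1 + [H⁺]/K2 + [H⁺]²/(K1K2)) = 1 / (1 + 10^+2.33 + 10^+1.52)
   = 1 / (1 + 213.80 + 33.113) = 1/247.91 = 0.004034
[CO3²⁻] = α₂ × DIC = 0.004034 × 8.61 = 0.03473 mmol/kg
Ksp = 10^(−6.18) = 6.607×10^-7
Ω = [Ca²⁺][CO3²⁻]/Ksp = (12.0×10^-3)(3.473×10^-5) / 6.607×10^-7 = 0.631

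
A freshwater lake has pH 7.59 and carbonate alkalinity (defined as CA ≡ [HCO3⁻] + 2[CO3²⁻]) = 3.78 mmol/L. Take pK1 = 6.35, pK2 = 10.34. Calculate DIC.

CA = [HCO3⁻] + 2[CO3²⁻] = (α₁ + 2α₂)·DIC
At pH 7.59: [H⁺]/K1 = 10^-1.24 = 0.057544, K2/[H⁺] = 10^-2.75 = 0.0017783
α₁ = 1/(1 + 0.057544 + 0.0017783) = 1/1.0593 = 0.9440; α₂ = α₁·K2/[H⁺] = 0.001679
α₁ + 2α₂ = 0.9474
DIC = CA / (α₁ + 2α₂) = 3.78 / 0.9474 = 3.99 mmol/L

DIC = 3.99 mmol/L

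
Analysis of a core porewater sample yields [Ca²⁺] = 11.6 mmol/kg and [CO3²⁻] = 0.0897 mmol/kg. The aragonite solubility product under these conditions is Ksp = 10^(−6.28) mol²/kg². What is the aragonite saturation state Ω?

Ksp = 10^(−6.28) = 5.248×10^-7
Ω = [Ca²⁺][CO3²⁻]/Ksp = (11.6×10^-3)(0.0897×10^-3) / 5.248×10^-7 = 1.98

Ω = 1.98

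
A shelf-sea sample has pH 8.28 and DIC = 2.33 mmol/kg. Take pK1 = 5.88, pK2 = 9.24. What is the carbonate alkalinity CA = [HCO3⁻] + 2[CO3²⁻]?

CA = [HCO3⁻] + 2[CO3²⁻] = (α₁ + 2α₂)·DIC
At pH 8.28: [H⁺]/K1 = 10^-2.40 = 0.0039811, K2/[H⁺] = 10^-0.96 = 0.10965
α₁ = 1/(1 + 0.0039811 + 0.10965) = 1/1.1136 = 0.8980; α₂ = α₁·K2/[H⁺] = 0.09846
α₁ + 2α₂ = 1.0949
CA = 1.0949 × 2.33 = 2.55 mmol/kg

CA = 2.55 mmol/kg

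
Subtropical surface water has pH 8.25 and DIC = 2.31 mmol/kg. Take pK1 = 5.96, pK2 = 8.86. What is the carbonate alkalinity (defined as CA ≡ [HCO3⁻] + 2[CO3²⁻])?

CA = 2.75 mmol/kg

CA = [HCO3⁻] + 2[CO3²⁻] = (α₁ + 2α₂)·DIC
At pH 8.25: [H⁺]/K1 = 10^-2.29 = 0.0051286, K2/[H⁺] = 10^-0.61 = 0.24547
α₁ = 1/(1 + 0.0051286 + 0.24547) = 1/1.2506 = 0.7996; α₂ = α₁·K2/[H⁺] = 0.1963
α₁ + 2α₂ = 1.1922
CA = 1.1922 × 2.31 = 2.75 mmol/kg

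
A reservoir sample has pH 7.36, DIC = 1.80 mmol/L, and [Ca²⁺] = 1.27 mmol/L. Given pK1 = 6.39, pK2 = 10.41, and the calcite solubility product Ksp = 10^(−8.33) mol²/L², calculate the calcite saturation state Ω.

α₂ = 1 / (1 + [H⁺]/K2 + [H⁺]²/(K1K2)) = 1 / (1 + 10^+3.05 + 10^+2.08)
   = 1 / (1 + 1122.0 + 120.23) = 1/1243.2 = 0.0008043
[CO3²⁻] = α₂ × DIC = 0.0008043 × 1.80 = 0.001448 mmol/L = 1.448 μmol/L
Ksp = 10^(−8.33) = 4.677×10^-9
Ω = [Ca²⁺][CO3²⁻]/Ksp = (1.27×10^-3)(1.448×10^-6) / 4.677×10^-9 = 0.393

Ω = 0.393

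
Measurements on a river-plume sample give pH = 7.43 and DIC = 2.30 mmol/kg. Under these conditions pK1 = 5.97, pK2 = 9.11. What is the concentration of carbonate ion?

[CO3²⁻] = 0.0455 mmol/kg

α₂ = 1 / (1 + [H⁺]/K2 + [H⁺]²/(K1K2)) = 1 / (1 + 10^+1.68 + 10^+0.22)
   = 1 / (1 + 47.863 + 1.6596) = 1/50.523 = 0.01979
[CO3²⁻] = α₂ × DIC = 0.01979 × 2.30 = 0.0455 mmol/kg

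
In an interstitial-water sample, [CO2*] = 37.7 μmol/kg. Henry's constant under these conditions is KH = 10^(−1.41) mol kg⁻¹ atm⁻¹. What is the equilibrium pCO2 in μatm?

pCO2 = 969 μatm

KH = 10^(−1.41) = 3.890×10^-2 mol kg⁻¹ atm⁻¹
pCO2 = [CO2*]/KH = 37.7×10^-6 / 3.890×10^-2 = 9.69×10^-4 atm = 969 μatm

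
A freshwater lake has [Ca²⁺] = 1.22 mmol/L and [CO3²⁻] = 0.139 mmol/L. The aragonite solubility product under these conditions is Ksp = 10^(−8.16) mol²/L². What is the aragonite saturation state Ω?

Ksp = 10^(−8.16) = 6.918×10^-9
Ω = [Ca²⁺][CO3²⁻]/Ksp = (1.22×10^-3)(0.139×10^-3) / 6.918×10^-9 = 24.5

Ω = 24.5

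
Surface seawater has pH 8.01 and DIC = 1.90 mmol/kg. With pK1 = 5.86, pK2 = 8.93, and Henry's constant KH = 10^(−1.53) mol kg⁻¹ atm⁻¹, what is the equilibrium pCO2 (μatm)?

α₀ = 1 / (1 + K1/[H⁺] + K1K2/[H⁺]²) = 1 / (1 + 10^+2.15 + 10^+1.23)
   = 1 / (1 + 141.25 + 16.982) = 1/159.24 = 0.006280
[CO2*] = α₀ × DIC = 0.006280 × 1.90 = 0.01193 mmol/kg = 11.93 μmol/kg
pCO2 = [CO2*]/KH = 1.193×10^-5 / 2.951×10^-2 = 404 μatm

pCO2 = 404 μatm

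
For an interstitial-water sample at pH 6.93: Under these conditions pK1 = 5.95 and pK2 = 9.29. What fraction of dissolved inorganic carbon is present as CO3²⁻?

α₂ = 1 / (1 + [H⁺]/K2 + [H⁺]²/(K1K2)) = 1 / (1 + 10^+2.36 + 10^+1.38)
   = 1 / (1 + 229.09 + 23.988) = 1/254.08 = 0.003936

α₂ = 0.00394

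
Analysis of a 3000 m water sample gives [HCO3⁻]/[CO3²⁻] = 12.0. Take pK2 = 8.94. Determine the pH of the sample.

pH = 7.86

From K2 = [H⁺][CO3²⁻]/[HCO3⁻]:  pH = pK2 − log₁₀([HCO3⁻]/[CO3²⁻])
log₁₀(12.0) = +1.079
pH = 8.94 − (+1.079) = 7.86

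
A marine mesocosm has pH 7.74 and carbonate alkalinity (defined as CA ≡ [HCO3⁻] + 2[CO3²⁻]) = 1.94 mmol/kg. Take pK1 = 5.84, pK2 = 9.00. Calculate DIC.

DIC = 1.87 mmol/kg

CA = [HCO3⁻] + 2[CO3²⁻] = (α₁ + 2α₂)·DIC
At pH 7.74: [H⁺]/K1 = 10^-1.90 = 0.012589, K2/[H⁺] = 10^-1.26 = 0.054954
α₁ = 1/(1 + 0.012589 + 0.054954) = 1/1.0675 = 0.9367; α₂ = α₁·K2/[H⁺] = 0.05148
α₁ + 2α₂ = 1.0397
DIC = CA / (α₁ + 2α₂) = 1.94 / 1.0397 = 1.87 mmol/kg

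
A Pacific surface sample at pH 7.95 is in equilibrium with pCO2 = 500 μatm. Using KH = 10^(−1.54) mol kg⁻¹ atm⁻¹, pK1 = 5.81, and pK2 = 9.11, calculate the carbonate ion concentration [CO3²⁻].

[CO3²⁻] = 0.138 mmol/kg

[CO2*] = KH · pCO2 = 10^(−1.54) × 500×10^-6 = 1.442×10^-5 mol/kg
α₀ = 1/(1 + K1/[H⁺] + K1K2/[H⁺]²) = 1/(1 + 10^+2.14 + 10^+0.98) = 0.006730
DIC = [CO2*]/α₀ = 1.442×10^-5 / 0.006730 = 2.143 mmol/kg
[CO3²⁻] = α₂·DIC; α₂ = 0.06427, so [CO3²⁻] = 0.06427 × 2.143 = 0.138 mmol/kg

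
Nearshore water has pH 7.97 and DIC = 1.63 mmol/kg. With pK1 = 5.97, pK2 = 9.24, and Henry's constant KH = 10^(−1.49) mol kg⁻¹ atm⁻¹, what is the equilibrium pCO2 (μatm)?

α₀ = 1 / (1 + K1/[H⁺] + K1K2/[H⁺]²) = 1 / (1 + 10^+2.00 + 10^+0.73)
   = 1 / (1 + 100.00 + 5.3703) = 1/106.37 = 0.009401
[CO2*] = α₀ × DIC = 0.009401 × 1.63 = 0.01532 mmol/kg = 15.32 μmol/kg
pCO2 = [CO2*]/KH = 1.532×10^-5 / 3.236×10^-2 = 474 μatm

pCO2 = 474 μatm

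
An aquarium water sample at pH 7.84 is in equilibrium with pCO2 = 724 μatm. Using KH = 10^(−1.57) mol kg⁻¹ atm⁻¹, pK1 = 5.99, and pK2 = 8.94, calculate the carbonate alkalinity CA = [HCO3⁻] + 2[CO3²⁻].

[CO2*] = KH · pCO2 = 10^(−1.57) × 724×10^-6 = 1.949×10^-5 mol/kg
α₀ = 1/(1 + K1/[H⁺] + K1K2/[H⁺]²) = 1/(1 + 10^+1.85 + 10^+0.75) = 0.01292
DIC = [CO2*]/α₀ = 1.949×10^-5 / 0.01292 = 1.509 mmol/kg
CA = (α₁ + 2α₂)·DIC = (0.9144 + 2×0.07264) × 1.509 = 1.60 mmol/kg

CA = 1.60 mmol/kg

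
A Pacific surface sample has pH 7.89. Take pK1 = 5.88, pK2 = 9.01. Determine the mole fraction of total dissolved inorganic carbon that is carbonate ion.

α₂ = 0.0699

α₂ = 1 / (1 + [H⁺]/K2 + [H⁺]²/(K1K2)) = 1 / (1 + 10^+1.12 + 10^-0.89)
   = 1 / (1 + 13.183 + 0.12882) = 1/14.311 = 0.06987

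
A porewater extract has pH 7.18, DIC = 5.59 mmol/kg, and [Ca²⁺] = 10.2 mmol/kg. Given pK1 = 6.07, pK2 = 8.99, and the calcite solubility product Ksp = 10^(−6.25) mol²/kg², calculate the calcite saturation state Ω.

Ω = 1.44

α₂ = 1 / (1 + [H⁺]/K2 + [H⁺]²/(K1K2)) = 1 / (1 + 10^+1.81 + 10^+0.70)
   = 1 / (1 + 64.565 + 5.0119) = 1/70.577 = 0.01417
[CO3²⁻] = α₂ × DIC = 0.01417 × 5.59 = 0.07920 mmol/kg
Ksp = 10^(−6.25) = 5.623×10^-7
Ω = [Ca²⁺][CO3²⁻]/Ksp = (10.2×10^-3)(7.920×10^-5) / 5.623×10^-7 = 1.44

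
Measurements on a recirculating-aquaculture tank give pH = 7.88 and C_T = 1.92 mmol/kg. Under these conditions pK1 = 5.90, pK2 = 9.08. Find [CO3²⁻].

[CO3²⁻] = 0.113 mmol/kg

α₂ = 1 / (1 + [H⁺]/K2 + [H⁺]²/(K1K2)) = 1 / (1 + 10^+1.20 + 10^-0.78)
   = 1 / (1 + 15.849 + 0.16596) = 1/17.015 = 0.05877
[CO3²⁻] = α₂ × DIC = 0.05877 × 1.92 = 0.113 mmol/kg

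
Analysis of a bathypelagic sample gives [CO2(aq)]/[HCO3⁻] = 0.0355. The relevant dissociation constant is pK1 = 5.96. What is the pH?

From K1 = [H⁺][HCO3⁻]/[CO2(aq)]:  pH = pK1 − log₁₀([CO2(aq)]/[HCO3⁻])
log₁₀(0.0355) = -1.450
pH = 5.96 − (-1.450) = 7.41

pH = 7.41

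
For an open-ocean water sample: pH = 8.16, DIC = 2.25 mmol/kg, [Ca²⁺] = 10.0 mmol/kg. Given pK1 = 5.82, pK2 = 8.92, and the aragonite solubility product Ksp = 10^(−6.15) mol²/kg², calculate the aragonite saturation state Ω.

α₂ = 1 / (1 + [H⁺]/K2 + [H⁺]²/(K1K2)) = 1 / (1 + 10^+0.76 + 10^-1.58)
   = 1 / (1 + 5.7544 + 0.026303) = 1/6.7807 = 0.1475
[CO3²⁻] = α₂ × DIC = 0.1475 × 2.25 = 0.3318 mmol/kg
Ksp = 10^(−6.15) = 7.079×10^-7
Ω = [Ca²⁺][CO3²⁻]/Ksp = (10.0×10^-3)(3.318×10^-4) / 7.079×10^-7 = 4.69

Ω = 4.69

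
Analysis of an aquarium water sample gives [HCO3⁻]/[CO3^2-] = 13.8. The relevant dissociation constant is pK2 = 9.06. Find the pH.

pH = 7.92

From K2 = [H⁺][CO3^2-]/[HCO3⁻]:  pH = pK2 − log₁₀([HCO3⁻]/[CO3^2-])
log₁₀(13.8) = +1.140
pH = 9.06 − (+1.140) = 7.92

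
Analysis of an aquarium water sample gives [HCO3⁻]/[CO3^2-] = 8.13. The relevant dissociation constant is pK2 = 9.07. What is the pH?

pH = 8.16

From K2 = [H⁺][CO3^2-]/[HCO3⁻]:  pH = pK2 − log₁₀([HCO3⁻]/[CO3^2-])
log₁₀(8.13) = +0.910
pH = 9.07 − (+0.910) = 8.16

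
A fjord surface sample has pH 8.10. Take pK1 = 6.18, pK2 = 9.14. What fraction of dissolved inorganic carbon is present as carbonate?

α₂ = 0.0827

α₂ = 1 / (1 + [H⁺]/K2 + [H⁺]²/(K1K2)) = 1 / (1 + 10^+1.04 + 10^-0.88)
   = 1 / (1 + 10.965 + 0.13183) = 1/12.097 = 0.08267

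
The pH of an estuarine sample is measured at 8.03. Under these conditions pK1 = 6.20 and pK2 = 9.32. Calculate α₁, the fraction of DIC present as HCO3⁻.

α₁ = 1 / (1 + [H⁺]/K1 + K2/[H⁺]) = 1 / (1 + 10^-1.83 + 10^-1.29)
   = 1 / (1 + 0.014791 + 0.051286) = 1/1.0661 = 0.9380

α₁ = 0.938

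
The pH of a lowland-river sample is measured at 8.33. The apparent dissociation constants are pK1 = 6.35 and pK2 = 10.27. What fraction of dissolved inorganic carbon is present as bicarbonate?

α₁ = 0.979

α₁ = 1 / (1 + [H⁺]/K1 + K2/[H⁺]) = 1 / (1 + 10^-1.98 + 10^-1.94)
   = 1 / (1 + 0.010471 + 0.011482) = 1/1.0220 = 0.9785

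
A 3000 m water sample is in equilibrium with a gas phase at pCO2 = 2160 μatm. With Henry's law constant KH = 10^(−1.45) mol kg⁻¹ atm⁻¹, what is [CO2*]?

[CO2*] = 76.6 μmol/kg

KH = 10^(−1.45) = 3.548×10^-2 mol kg⁻¹ atm⁻¹
[CO2*] = KH · pCO2 = 3.548×10^-2 × 2160×10^-6 atm = 7.66×10^-5 mol/kg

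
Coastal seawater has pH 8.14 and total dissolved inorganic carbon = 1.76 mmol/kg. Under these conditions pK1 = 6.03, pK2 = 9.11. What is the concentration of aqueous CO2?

[CO2*] = 12.3 μmol/kg

α₀ = 1 / (1 + K1/[H⁺] + K1K2/[H⁺]²) = 1 / (1 + 10^+2.11 + 10^+1.14)
   = 1 / (1 + 128.82 + 13.804) = 1/143.63 = 0.006962
[CO2*] = α₀ × DIC = 0.006962 × 1.76 = 0.0123 mmol/kg = 12.3 μmol/kg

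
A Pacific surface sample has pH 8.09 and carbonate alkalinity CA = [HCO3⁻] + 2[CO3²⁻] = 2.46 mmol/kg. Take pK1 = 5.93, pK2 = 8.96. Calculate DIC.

CA = [HCO3⁻] + 2[CO3²⁻] = (α₁ + 2α₂)·DIC
At pH 8.09: [H⁺]/K1 = 10^-2.16 = 0.0069183, K2/[H⁺] = 10^-0.87 = 0.13490
α₁ = 1/(1 + 0.0069183 + 0.13490) = 1/1.1418 = 0.8758; α₂ = α₁·K2/[H⁺] = 0.1181
α₁ + 2α₂ = 1.1121
DIC = CA / (α₁ + 2α₂) = 2.46 / 1.1121 = 2.21 mmol/kg

DIC = 2.21 mmol/kg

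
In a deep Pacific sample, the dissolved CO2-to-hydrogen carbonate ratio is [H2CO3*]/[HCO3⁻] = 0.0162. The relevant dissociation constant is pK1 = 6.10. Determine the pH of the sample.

pH = 7.89

From K1 = [H⁺][HCO3⁻]/[H2CO3*]:  pH = pK1 − log₁₀([H2CO3*]/[HCO3⁻])
log₁₀(0.0162) = -1.790
pH = 6.10 − (-1.790) = 7.89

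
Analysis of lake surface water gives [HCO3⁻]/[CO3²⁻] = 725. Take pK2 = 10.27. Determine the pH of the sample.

From K2 = [H⁺][CO3²⁻]/[HCO3⁻]:  pH = pK2 − log₁₀([HCO3⁻]/[CO3²⁻])
log₁₀(725) = +2.860
pH = 10.27 − (+2.860) = 7.41

pH = 7.41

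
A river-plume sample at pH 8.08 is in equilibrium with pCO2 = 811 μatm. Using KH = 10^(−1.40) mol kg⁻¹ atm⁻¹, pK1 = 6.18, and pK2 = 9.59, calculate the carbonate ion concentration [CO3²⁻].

[CO2*] = KH · pCO2 = 10^(−1.40) × 811×10^-6 = 3.229×10^-5 mol/kg
α₀ = 1/(1 + K1/[H⁺] + K1K2/[H⁺]²) = 1/(1 + 10^+1.90 + 10^+0.39) = 0.01206
DIC = [CO2*]/α₀ = 3.229×10^-5 / 0.01206 = 2.676 mmol/kg
[CO3²⁻] = α₂·DIC; α₂ = 0.02961, so [CO3²⁻] = 0.02961 × 2.676 = 0.0793 mmol/kg

[CO3²⁻] = 0.0793 mmol/kg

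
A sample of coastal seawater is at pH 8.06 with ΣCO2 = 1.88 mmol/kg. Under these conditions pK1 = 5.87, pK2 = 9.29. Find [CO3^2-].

α₂ = 1 / (1 + [H⁺]/K2 + [H⁺]²/(K1K2)) = 1 / (1 + 10^+1.23 + 10^-0.96)
   = 1 / (1 + 16.982 + 0.10965) = 1/18.092 = 0.05527
[CO3²⁻] = α₂ × DIC = 0.05527 × 1.88 = 0.104 mmol/kg

[CO3²⁻] = 0.104 mmol/kg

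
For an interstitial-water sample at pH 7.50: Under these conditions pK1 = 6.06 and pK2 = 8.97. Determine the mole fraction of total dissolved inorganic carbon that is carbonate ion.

α₂ = 0.0317

α₂ = 1 / (1 + [H⁺]/K2 + [H⁺]²/(K1K2)) = 1 / (1 + 10^+1.47 + 10^+0.03)
   = 1 / (1 + 29.512 + 1.0715) = 1/31.584 = 0.03166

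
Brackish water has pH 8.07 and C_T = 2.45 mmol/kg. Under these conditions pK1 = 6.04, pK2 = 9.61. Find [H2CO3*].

α₀ = 1 / (1 + K1/[H⁺] + K1K2/[H⁺]²) = 1 / (1 + 10^+2.03 + 10^+0.49)
   = 1 / (1 + 107.15 + 3.0903) = 1/111.24 = 0.008989
[CO2*] = α₀ × DIC = 0.008989 × 2.45 = 0.0220 mmol/kg

[CO2*] = 0.0220 mmol/kg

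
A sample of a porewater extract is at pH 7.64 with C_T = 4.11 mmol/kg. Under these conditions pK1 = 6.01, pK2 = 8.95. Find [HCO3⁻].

[HCO3⁻] = 3.83 mmol/kg

α₁ = 1 / (1 + [H⁺]/K1 + K2/[H⁺]) = 1 / (1 + 10^-1.63 + 10^-1.31)
   = 1 / (1 + 0.023442 + 0.048978) = 1/1.0724 = 0.9325
[HCO3⁻] = α₁ × DIC = 0.9325 × 4.11 = 3.83 mmol/kg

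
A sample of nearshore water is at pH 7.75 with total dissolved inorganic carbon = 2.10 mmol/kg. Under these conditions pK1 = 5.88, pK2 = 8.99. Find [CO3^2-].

[CO3²⁻] = 0.113 mmol/kg

α₂ = 1 / (1 + [H⁺]/K2 + [H⁺]²/(K1K2)) = 1 / (1 + 10^+1.24 + 10^-0.63)
   = 1 / (1 + 17.378 + 0.23442) = 1/18.612 = 0.05373
[CO3²⁻] = α₂ × DIC = 0.05373 × 2.10 = 0.113 mmol/kg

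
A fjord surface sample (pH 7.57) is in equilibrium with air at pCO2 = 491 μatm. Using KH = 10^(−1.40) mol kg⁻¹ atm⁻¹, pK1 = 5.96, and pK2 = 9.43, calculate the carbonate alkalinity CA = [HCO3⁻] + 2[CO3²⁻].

CA = 0.818 mmol/kg

[CO2*] = KH · pCO2 = 10^(−1.40) × 491×10^-6 = 1.955×10^-5 mol/kg
α₀ = 1/(1 + K1/[H⁺] + K1K2/[H⁺]²) = 1/(1 + 10^+1.61 + 10^-0.25) = 0.02364
DIC = [CO2*]/α₀ = 1.955×10^-5 / 0.02364 = 0.8268 mmol/kg
CA = (α₁ + 2α₂)·DIC = (0.9631 + 2×0.01329) × 0.8268 = 0.818 mmol/kg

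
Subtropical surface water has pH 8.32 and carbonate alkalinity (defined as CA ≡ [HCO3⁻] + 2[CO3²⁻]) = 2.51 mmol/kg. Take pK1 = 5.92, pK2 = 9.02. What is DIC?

DIC = 2.16 mmol/kg

CA = [HCO3⁻] + 2[CO3²⁻] = (α₁ + 2α₂)·DIC
At pH 8.32: [H⁺]/K1 = 10^-2.40 = 0.0039811, K2/[H⁺] = 10^-0.70 = 0.19953
α₁ = 1/(1 + 0.0039811 + 0.19953) = 1/1.2035 = 0.8309; α₂ = α₁·K2/[H⁺] = 0.1658
α₁ + 2α₂ = 1.1625
DIC = CA / (α₁ + 2α₂) = 2.51 / 1.1625 = 2.16 mmol/kg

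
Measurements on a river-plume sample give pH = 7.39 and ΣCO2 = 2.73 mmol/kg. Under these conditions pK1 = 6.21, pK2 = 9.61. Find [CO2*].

[CO2*] = 0.168 mmol/kg

α₀ = 1 / (1 + K1/[H⁺] + K1K2/[H⁺]²) = 1 / (1 + 10^+1.18 + 10^-1.04)
   = 1 / (1 + 15.136 + 0.091201) = 1/16.227 = 0.06163
[CO2*] = α₀ × DIC = 0.06163 × 2.73 = 0.168 mmol/kg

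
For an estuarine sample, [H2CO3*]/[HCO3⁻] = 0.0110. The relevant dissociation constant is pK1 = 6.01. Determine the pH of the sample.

From K1 = [H⁺][HCO3⁻]/[H2CO3*]:  pH = pK1 − log₁₀([H2CO3*]/[HCO3⁻])
log₁₀(0.0110) = -1.959
pH = 6.01 − (-1.959) = 7.97

pH = 7.97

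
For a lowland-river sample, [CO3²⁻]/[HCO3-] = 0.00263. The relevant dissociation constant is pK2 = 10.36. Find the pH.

From K2 = [H⁺][CO3²⁻]/[HCO3-]:  pH = pK2 + log₁₀([CO3²⁻]/[HCO3-])
log₁₀(0.00263) = -2.580
pH = 10.36 + (-2.580) = 7.78

pH = 7.78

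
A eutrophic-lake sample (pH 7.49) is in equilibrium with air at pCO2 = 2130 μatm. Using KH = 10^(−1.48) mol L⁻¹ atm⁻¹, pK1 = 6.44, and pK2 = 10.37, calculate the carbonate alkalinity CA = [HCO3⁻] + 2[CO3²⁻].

[CO2*] = KH · pCO2 = 10^(−1.48) × 2130×10^-6 = 7.053×10^-5 mol/L
α₀ = 1/(1 + K1/[H⁺] + K1K2/[H⁺]²) = 1/(1 + 10^+1.05 + 10^-1.83) = 0.08173
DIC = [CO2*]/α₀ = 7.053×10^-5 / 0.08173 = 0.8629 mmol/L
CA = (α₁ + 2α₂)·DIC = (0.9171 + 2×0.001209) × 0.8629 = 0.793 mmol/L

CA = 0.793 mmol/L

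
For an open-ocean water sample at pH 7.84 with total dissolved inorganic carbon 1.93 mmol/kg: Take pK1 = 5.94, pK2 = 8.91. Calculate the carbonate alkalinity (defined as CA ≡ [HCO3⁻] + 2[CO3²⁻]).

CA = [HCO3⁻] + 2[CO3²⁻] = (α₁ + 2α₂)·DIC
At pH 7.84: [H⁺]/K1 = 10^-1.90 = 0.012589, K2/[H⁺] = 10^-1.07 = 0.085114
α₁ = 1/(1 + 0.012589 + 0.085114) = 1/1.0977 = 0.9110; α₂ = α₁·K2/[H⁺] = 0.07754
α₁ + 2α₂ = 1.0661
CA = 1.0661 × 1.93 = 2.06 mmol/kg

CA = 2.06 mmol/kg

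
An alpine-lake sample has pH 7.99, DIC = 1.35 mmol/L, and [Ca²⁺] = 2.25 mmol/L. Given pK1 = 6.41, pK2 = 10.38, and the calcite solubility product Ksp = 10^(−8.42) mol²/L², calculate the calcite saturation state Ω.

α₂ = 1 / (1 + [H⁺]/K2 + [H⁺]²/(K1K2)) = 1 / (1 + 10^+2.39 + 10^+0.81)
   = 1 / (1 + 245.47 + 6.4565) = 1/252.93 = 0.003954
[CO3²⁻] = α₂ × DIC = 0.003954 × 1.35 = 0.005337 mmol/L = 5.337 μmol/L
Ksp = 10^(−8.42) = 3.802×10^-9
Ω = [Ca²⁺][CO3²⁻]/Ksp = (2.25×10^-3)(5.337×10^-6) / 3.802×10^-9 = 3.16

Ω = 3.16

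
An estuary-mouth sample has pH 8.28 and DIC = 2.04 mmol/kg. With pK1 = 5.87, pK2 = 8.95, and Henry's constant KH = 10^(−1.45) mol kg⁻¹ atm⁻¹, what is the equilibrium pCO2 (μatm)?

pCO2 = 184 μatm

α₀ = 1 / (1 + K1/[H⁺] + K1K2/[H⁺]²) = 1 / (1 + 10^+2.41 + 10^+1.74)
   = 1 / (1 + 257.04 + 54.954) = 1/312.99 = 0.003195
[CO2*] = α₀ × DIC = 0.003195 × 2.04 = 0.006518 mmol/kg = 6.518 μmol/kg
pCO2 = [CO2*]/KH = 6.518×10^-6 / 3.548×10^-2 = 184 μatm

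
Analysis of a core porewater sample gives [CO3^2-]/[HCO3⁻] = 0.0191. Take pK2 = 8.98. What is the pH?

From K2 = [H⁺][CO3^2-]/[HCO3⁻]:  pH = pK2 + log₁₀([CO3^2-]/[HCO3⁻])
log₁₀(0.0191) = -1.719
pH = 8.98 + (-1.719) = 7.26

pH = 7.26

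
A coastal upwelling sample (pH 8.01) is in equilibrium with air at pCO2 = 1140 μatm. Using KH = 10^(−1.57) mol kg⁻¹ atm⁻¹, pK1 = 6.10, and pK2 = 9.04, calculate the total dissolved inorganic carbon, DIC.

[CO2*] = KH · pCO2 = 10^(−1.57) × 1140×10^-6 = 3.068×10^-5 mol/kg
α₀ = 1/(1 + K1/[H⁺] + K1K2/[H⁺]²) = 1/(1 + 10^+1.91 + 10^+0.88) = 0.01113
DIC = [CO2*]/α₀ = 3.068×10^-5 / 0.01113 = 2.76 mmol/kg

DIC = 2.76 mmol/kg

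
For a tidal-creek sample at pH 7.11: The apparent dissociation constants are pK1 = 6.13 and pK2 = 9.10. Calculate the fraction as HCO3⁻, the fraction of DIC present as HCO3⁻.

α₁ = 0.897

α₁ = 1 / (1 + [H⁺]/K1 + K2/[H⁺]) = 1 / (1 + 10^-0.98 + 10^-1.99)
   = 1 / (1 + 0.10471 + 0.010233) = 1/1.1149 = 0.8969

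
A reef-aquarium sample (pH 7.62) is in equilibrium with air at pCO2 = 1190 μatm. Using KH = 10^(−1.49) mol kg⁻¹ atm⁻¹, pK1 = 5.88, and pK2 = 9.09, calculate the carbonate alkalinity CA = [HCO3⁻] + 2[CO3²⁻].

[CO2*] = KH · pCO2 = 10^(−1.49) × 1190×10^-6 = 3.851×10^-5 mol/kg
α₀ = 1/(1 + K1/[H⁺] + K1K2/[H⁺]²) = 1/(1 + 10^+1.74 + 10^+0.27) = 0.01730
DIC = [CO2*]/α₀ = 3.851×10^-5 / 0.01730 = 2.226 mmol/kg
CA = (α₁ + 2α₂)·DIC = (0.9505 + 2×0.03221) × 2.226 = 2.26 mmol/kg

CA = 2.26 mmol/kg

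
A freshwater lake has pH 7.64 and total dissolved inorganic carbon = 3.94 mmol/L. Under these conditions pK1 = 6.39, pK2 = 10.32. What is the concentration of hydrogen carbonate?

α₁ = 1 / (1 + [H⁺]/K1 + K2/[H⁺]) = 1 / (1 + 10^-1.25 + 10^-2.68)
   = 1 / (1 + 0.056234 + 0.0020893) = 1/1.0583 = 0.9449
[HCO3⁻] = α₁ × DIC = 0.9449 × 3.94 = 3.72 mmol/L

[HCO3⁻] = 3.72 mmol/L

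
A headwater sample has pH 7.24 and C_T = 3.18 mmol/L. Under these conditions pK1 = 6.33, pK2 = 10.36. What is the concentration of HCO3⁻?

[HCO3⁻] = 2.83 mmol/L

α₁ = 1 / (1 + [H⁺]/K1 + K2/[H⁺]) = 1 / (1 + 10^-0.91 + 10^-3.12)
   = 1 / (1 + 0.12303 + 0.00075858) = 1/1.1238 = 0.8898
[HCO3⁻] = α₁ × DIC = 0.8898 × 3.18 = 2.83 mmol/L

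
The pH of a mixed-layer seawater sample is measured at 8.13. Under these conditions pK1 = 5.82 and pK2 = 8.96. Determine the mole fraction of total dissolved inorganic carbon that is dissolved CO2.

α₀ = 1 / (1 + K1/[H⁺] + K1K2/[H⁺]²) = 1 / (1 + 10^+2.31 + 10^+1.48)
   = 1 / (1 + 204.17 + 30.200) = 1/235.37 = 0.004249

α₀ = 0.00425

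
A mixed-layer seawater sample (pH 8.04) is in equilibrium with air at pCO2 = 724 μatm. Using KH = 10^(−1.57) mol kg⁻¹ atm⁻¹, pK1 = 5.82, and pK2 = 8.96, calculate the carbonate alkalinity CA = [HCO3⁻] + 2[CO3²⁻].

CA = 4.01 mmol/kg

[CO2*] = KH · pCO2 = 10^(−1.57) × 724×10^-6 = 1.949×10^-5 mol/kg
α₀ = 1/(1 + K1/[H⁺] + K1K2/[H⁺]²) = 1/(1 + 10^+2.22 + 10^+1.30) = 0.005350
DIC = [CO2*]/α₀ = 1.949×10^-5 / 0.005350 = 3.642 mmol/kg
CA = (α₁ + 2α₂)·DIC = (0.8879 + 2×0.1067) × 3.642 = 4.01 mmol/kg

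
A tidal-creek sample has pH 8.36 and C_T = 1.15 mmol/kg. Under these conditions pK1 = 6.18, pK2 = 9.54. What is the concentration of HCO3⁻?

[HCO3⁻] = 1.07 mmol/kg

α₁ = 1 / (1 + [H⁺]/K1 + K2/[H⁺]) = 1 / (1 + 10^-2.18 + 10^-1.18)
   = 1 / (1 + 0.0066069 + 0.066069) = 1/1.0727 = 0.9322
[HCO3⁻] = α₁ × DIC = 0.9322 × 1.15 = 1.07 mmol/kg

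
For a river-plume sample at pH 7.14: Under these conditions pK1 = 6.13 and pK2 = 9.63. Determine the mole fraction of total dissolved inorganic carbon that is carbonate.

α₂ = 0.00294

α₂ = 1 / (1 + [H⁺]/K2 + [H⁺]²/(K1K2)) = 1 / (1 + 10^+2.49 + 10^+1.48)
   = 1 / (1 + 309.03 + 30.200) = 1/340.23 = 0.002939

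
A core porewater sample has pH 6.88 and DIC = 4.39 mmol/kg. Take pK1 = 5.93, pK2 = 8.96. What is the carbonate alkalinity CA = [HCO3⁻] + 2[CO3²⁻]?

CA = 3.98 mmol/kg

CA = [HCO3⁻] + 2[CO3²⁻] = (α₁ + 2α₂)·DIC
At pH 6.88: [H⁺]/K1 = 10^-0.95 = 0.11220, K2/[H⁺] = 10^-2.08 = 0.0083176
α₁ = 1/(1 + 0.11220 + 0.0083176) = 1/1.1205 = 0.8924; α₂ = α₁·K2/[H⁺] = 0.007423
α₁ + 2α₂ = 0.9073
CA = 0.9073 × 4.39 = 3.98 mmol/kg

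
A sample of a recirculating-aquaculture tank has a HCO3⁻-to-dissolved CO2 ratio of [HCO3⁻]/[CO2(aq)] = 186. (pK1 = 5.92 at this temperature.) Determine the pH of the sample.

From K1 = [H⁺][HCO3⁻]/[CO2(aq)]:  pH = pK1 + log₁₀([HCO3⁻]/[CO2(aq)])
log₁₀(186) = +2.270
pH = 5.92 + (+2.270) = 8.19

pH = 8.19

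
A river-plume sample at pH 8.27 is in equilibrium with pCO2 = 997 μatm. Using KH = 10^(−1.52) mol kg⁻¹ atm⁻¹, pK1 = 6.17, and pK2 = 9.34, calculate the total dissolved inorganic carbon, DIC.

DIC = 4.14 mmol/kg

[CO2*] = KH · pCO2 = 10^(−1.52) × 997×10^-6 = 3.011×10^-5 mol/kg
α₀ = 1/(1 + K1/[H⁺] + K1K2/[H⁺]²) = 1/(1 + 10^+2.10 + 10^+1.03) = 0.007267
DIC = [CO2*]/α₀ = 3.011×10^-5 / 0.007267 = 4.14 mmol/kg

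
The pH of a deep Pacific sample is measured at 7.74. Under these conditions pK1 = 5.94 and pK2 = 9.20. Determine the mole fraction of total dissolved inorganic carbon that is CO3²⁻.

α₂ = 1 / (1 + [H⁺]/K2 + [H⁺]²/(K1K2)) = 1 / (1 + 10^+1.46 + 10^-0.34)
   = 1 / (1 + 28.840 + 0.45709) = 1/30.297 = 0.03301

α₂ = 0.0330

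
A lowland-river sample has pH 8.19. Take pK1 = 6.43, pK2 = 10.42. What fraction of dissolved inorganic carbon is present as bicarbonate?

α₁ = 1 / (1 + [H⁺]/K1 + K2/[H⁺]) = 1 / (1 + 10^-1.76 + 10^-2.23)
   = 1 / (1 + 0.017378 + 0.0058884) = 1/1.0233 = 0.9773

α₁ = 0.977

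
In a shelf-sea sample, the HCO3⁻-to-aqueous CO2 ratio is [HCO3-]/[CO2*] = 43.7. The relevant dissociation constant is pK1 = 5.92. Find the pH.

pH = 7.56

From K1 = [H⁺][HCO3-]/[CO2*]:  pH = pK1 + log₁₀([HCO3-]/[CO2*])
log₁₀(43.7) = +1.640
pH = 5.92 + (+1.640) = 7.56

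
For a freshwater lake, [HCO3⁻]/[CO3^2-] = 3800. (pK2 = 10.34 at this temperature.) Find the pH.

From K2 = [H⁺][CO3^2-]/[HCO3⁻]:  pH = pK2 − log₁₀([HCO3⁻]/[CO3^2-])
log₁₀(3800) = +3.580
pH = 10.34 − (+3.580) = 6.76

pH = 6.76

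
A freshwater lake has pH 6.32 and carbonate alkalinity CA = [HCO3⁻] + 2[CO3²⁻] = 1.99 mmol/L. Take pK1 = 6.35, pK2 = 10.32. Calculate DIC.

CA = [HCO3⁻] + 2[CO3²⁻] = (α₁ + 2α₂)·DIC
At pH 6.32: [H⁺]/K1 = 10^0.03 = 1.0715, K2/[H⁺] = 10^-4.00 = 0.00010000
α₁ = 1/(1 + 1.0715 + 0.00010000) = 1/2.0716 = 0.4827; α₂ = α₁·K2/[H⁺] = 4.827×10^-5
α₁ + 2α₂ = 0.4828
DIC = CA / (α₁ + 2α₂) = 1.99 / 0.4828 = 4.12 mmol/L

DIC = 4.12 mmol/L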